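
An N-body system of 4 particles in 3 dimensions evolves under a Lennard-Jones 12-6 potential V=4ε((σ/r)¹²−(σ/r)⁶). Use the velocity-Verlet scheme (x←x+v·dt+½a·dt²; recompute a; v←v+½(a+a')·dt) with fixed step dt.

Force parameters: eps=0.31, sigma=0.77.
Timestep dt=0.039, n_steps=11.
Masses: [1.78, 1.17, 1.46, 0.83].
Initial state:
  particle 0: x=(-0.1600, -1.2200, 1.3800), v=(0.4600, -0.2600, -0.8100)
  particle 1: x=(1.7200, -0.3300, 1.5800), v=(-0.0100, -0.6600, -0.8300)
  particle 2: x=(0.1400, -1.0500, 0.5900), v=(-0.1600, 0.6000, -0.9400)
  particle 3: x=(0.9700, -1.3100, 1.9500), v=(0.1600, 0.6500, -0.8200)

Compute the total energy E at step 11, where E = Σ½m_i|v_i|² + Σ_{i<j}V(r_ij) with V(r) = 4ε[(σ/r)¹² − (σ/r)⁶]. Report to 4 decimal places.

step 0: x0=(-0.1600, -1.2200, 1.3800) x1=(1.7200, -0.3300, 1.5800) x2=(0.1400, -1.0500, 0.5900) x3=(0.9700, -1.3100, 1.9500)
step 1: x0=(-0.1420, -1.2302, 1.3485) x1=(1.7195, -0.3559, 1.5477) x2=(0.1338, -1.0266, 0.5533) x3=(0.9761, -1.2845, 1.9178)
step 2: x0=(-0.1237, -1.2403, 1.3171) x1=(1.7188, -0.3820, 1.5154) x2=(0.1276, -1.0032, 0.5168) x3=(0.9821, -1.2585, 1.8851)
step 3: x0=(-0.1051, -1.2504, 1.2856) x1=(1.7177, -0.4085, 1.4834) x2=(0.1214, -0.9799, 0.4804) x3=(0.9879, -1.2320, 1.8519)
step 4: x0=(-0.0863, -1.2604, 1.2539) x1=(1.7162, -0.4355, 1.4514) x2=(0.1151, -0.9567, 0.4445) x3=(0.9937, -1.2049, 1.8181)
step 5: x0=(-0.0670, -1.2702, 1.2220) x1=(1.7143, -0.4630, 1.4198) x2=(0.1088, -0.9337, 0.4091) x3=(0.9995, -1.1771, 1.7836)
step 6: x0=(-0.0474, -1.2798, 1.1897) x1=(1.7117, -0.4910, 1.3884) x2=(0.1023, -0.9109, 0.3744) x3=(1.0056, -1.1485, 1.7484)
step 7: x0=(-0.0273, -1.2891, 1.1570) x1=(1.7083, -0.5198, 1.3573) x2=(0.0958, -0.8885, 0.3405) x3=(1.0120, -1.1191, 1.7122)
step 8: x0=(-0.0069, -1.2980, 1.1238) x1=(1.7041, -0.5493, 1.3267) x2=(0.0891, -0.8665, 0.3074) x3=(1.0190, -1.0886, 1.6749)
step 9: x0=(0.0140, -1.3065, 1.0900) x1=(1.6989, -0.5795, 1.2966) x2=(0.0824, -0.8449, 0.2752) x3=(1.0266, -1.0573, 1.6367)
step 10: x0=(0.0352, -1.3145, 1.0557) x1=(1.6931, -0.6102, 1.2667) x2=(0.0757, -0.8238, 0.2438) x3=(1.0343, -1.0256, 1.5976)
step 11: x0=(0.0568, -1.3219, 1.0209) x1=(1.6879, -0.6404, 1.2365) x2=(0.0690, -0.8032, 0.2134) x3=(1.0404, -0.9946, 1.5585)
step 0 velocities: v0=(0.4600, -0.2600, -0.8100) v1=(-0.0100, -0.6600, -0.8300) v2=(-0.1600, 0.6000, -0.9400) v3=(0.1600, 0.6500, -0.8200)
step 0: KE=2.8818, PE=-0.4443, E=2.4376
step 11 velocities: v0=(0.5579, -0.1844, -0.8993) v1=(-0.0832, -0.7483, -0.8004) v2=(-0.1723, 0.5206, -0.7686) v3=(0.0749, 0.7521, -0.9716)
step 11: KE=3.0132, PE=-0.5845, E=2.4287

2.4287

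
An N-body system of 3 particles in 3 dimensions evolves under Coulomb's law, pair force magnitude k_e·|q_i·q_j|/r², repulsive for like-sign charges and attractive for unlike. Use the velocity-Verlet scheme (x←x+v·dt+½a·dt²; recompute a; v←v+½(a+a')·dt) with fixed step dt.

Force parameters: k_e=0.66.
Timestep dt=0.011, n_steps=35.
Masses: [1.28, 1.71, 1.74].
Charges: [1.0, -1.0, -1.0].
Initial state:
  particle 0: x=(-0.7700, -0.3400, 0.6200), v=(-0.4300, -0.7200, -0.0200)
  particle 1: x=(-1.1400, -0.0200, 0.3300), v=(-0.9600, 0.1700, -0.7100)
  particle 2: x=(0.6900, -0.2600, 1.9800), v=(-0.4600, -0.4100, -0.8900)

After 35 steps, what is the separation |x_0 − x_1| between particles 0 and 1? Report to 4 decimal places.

step 0: x0=(-0.7700, -0.3400, 0.6200) x1=(-1.1400, -0.0200, 0.3300) x2=(0.6900, -0.2600, 1.9800)
step 1: x0=(-0.7748, -0.3479, 0.6197) x1=(-1.1505, -0.0182, 0.3222) x2=(0.6849, -0.2645, 1.9702)
step 2: x0=(-0.7797, -0.3556, 0.6194) x1=(-1.1609, -0.0164, 0.3145) x2=(0.6799, -0.2690, 1.9604)
step 3: x0=(-0.7847, -0.3633, 0.6190) x1=(-1.1713, -0.0147, 0.3069) x2=(0.6748, -0.2735, 1.9506)
step 4: x0=(-0.7898, -0.3708, 0.6185) x1=(-1.1816, -0.0131, 0.2993) x2=(0.6697, -0.2780, 1.9408)
step 5: x0=(-0.7950, -0.3783, 0.6179) x1=(-1.1918, -0.0116, 0.2918) x2=(0.6647, -0.2826, 1.9310)
step 6: x0=(-0.8002, -0.3857, 0.6172) x1=(-1.2019, -0.0101, 0.2843) x2=(0.6596, -0.2871, 1.9212)
step 7: x0=(-0.8056, -0.3930, 0.6165) x1=(-1.2120, -0.0087, 0.2769) x2=(0.6545, -0.2916, 1.9114)
step 8: x0=(-0.8110, -0.4002, 0.6157) x1=(-1.2220, -0.0074, 0.2695) x2=(0.6494, -0.2961, 1.9016)
step 9: x0=(-0.8165, -0.4073, 0.6149) x1=(-1.2320, -0.0061, 0.2622) x2=(0.6443, -0.3006, 1.8918)
step 10: x0=(-0.8221, -0.4143, 0.6140) x1=(-1.2419, -0.0049, 0.2549) x2=(0.6392, -0.3052, 1.8820)
step 11: x0=(-0.8277, -0.4213, 0.6130) x1=(-1.2517, -0.0037, 0.2477) x2=(0.6341, -0.3097, 1.8721)
step 12: x0=(-0.8334, -0.4281, 0.6120) x1=(-1.2615, -0.0026, 0.2405) x2=(0.6290, -0.3142, 1.8623)
step 13: x0=(-0.8392, -0.4349, 0.6110) x1=(-1.2712, -0.0016, 0.2334) x2=(0.6239, -0.3187, 1.8525)
step 14: x0=(-0.8450, -0.4417, 0.6098) x1=(-1.2809, -0.0006, 0.2263) x2=(0.6188, -0.3233, 1.8426)
step 15: x0=(-0.8509, -0.4483, 0.6087) x1=(-1.2905, 0.0004, 0.2192) x2=(0.6137, -0.3278, 1.8328)
step 16: x0=(-0.8569, -0.4549, 0.6074) x1=(-1.3001, 0.0013, 0.2122) x2=(0.6086, -0.3323, 1.8230)
step 17: x0=(-0.8629, -0.4614, 0.6062) x1=(-1.3097, 0.0021, 0.2052) x2=(0.6035, -0.3369, 1.8131)
step 18: x0=(-0.8689, -0.4679, 0.6048) x1=(-1.3192, 0.0029, 0.1983) x2=(0.5984, -0.3414, 1.8033)
step 19: x0=(-0.8750, -0.4743, 0.6035) x1=(-1.3287, 0.0037, 0.1914) x2=(0.5932, -0.3459, 1.7934)
step 20: x0=(-0.8812, -0.4806, 0.6021) x1=(-1.3381, 0.0044, 0.1846) x2=(0.5881, -0.3505, 1.7836)
step 21: x0=(-0.8873, -0.4868, 0.6006) x1=(-1.3475, 0.0050, 0.1777) x2=(0.5830, -0.3550, 1.7737)
step 22: x0=(-0.8936, -0.4930, 0.5991) x1=(-1.3569, 0.0056, 0.1709) x2=(0.5778, -0.3596, 1.7639)
step 23: x0=(-0.8998, -0.4992, 0.5976) x1=(-1.3662, 0.0062, 0.1642) x2=(0.5727, -0.3641, 1.7540)
step 24: x0=(-0.9062, -0.5052, 0.5960) x1=(-1.3755, 0.0067, 0.1575) x2=(0.5675, -0.3687, 1.7441)
step 25: x0=(-0.9125, -0.5112, 0.5944) x1=(-1.3847, 0.0072, 0.1508) x2=(0.5624, -0.3732, 1.7343)
step 26: x0=(-0.9189, -0.5172, 0.5928) x1=(-1.3939, 0.0076, 0.1441) x2=(0.5572, -0.3778, 1.7244)
step 27: x0=(-0.9253, -0.5231, 0.5911) x1=(-1.4031, 0.0080, 0.1375) x2=(0.5521, -0.3823, 1.7145)
step 28: x0=(-0.9318, -0.5289, 0.5894) x1=(-1.4123, 0.0084, 0.1309) x2=(0.5469, -0.3869, 1.7046)
step 29: x0=(-0.9383, -0.5347, 0.5876) x1=(-1.4214, 0.0087, 0.1243) x2=(0.5417, -0.3914, 1.6947)
step 30: x0=(-0.9448, -0.5404, 0.5858) x1=(-1.4305, 0.0090, 0.1178) x2=(0.5365, -0.3960, 1.6849)
step 31: x0=(-0.9514, -0.5461, 0.5840) x1=(-1.4395, 0.0092, 0.1113) x2=(0.5313, -0.4006, 1.6750)
step 32: x0=(-0.9580, -0.5517, 0.5822) x1=(-1.4486, 0.0095, 0.1048) x2=(0.5262, -0.4051, 1.6651)
step 33: x0=(-0.9646, -0.5573, 0.5803) x1=(-1.4576, 0.0096, 0.0984) x2=(0.5210, -0.4097, 1.6552)
step 34: x0=(-0.9712, -0.5628, 0.5784) x1=(-1.4666, 0.0098, 0.0919) x2=(0.5158, -0.4143, 1.6453)
step 35: x0=(-0.9779, -0.5683, 0.5764) x1=(-1.4755, 0.0099, 0.0855) x2=(0.5105, -0.4188, 1.6354)

0.9071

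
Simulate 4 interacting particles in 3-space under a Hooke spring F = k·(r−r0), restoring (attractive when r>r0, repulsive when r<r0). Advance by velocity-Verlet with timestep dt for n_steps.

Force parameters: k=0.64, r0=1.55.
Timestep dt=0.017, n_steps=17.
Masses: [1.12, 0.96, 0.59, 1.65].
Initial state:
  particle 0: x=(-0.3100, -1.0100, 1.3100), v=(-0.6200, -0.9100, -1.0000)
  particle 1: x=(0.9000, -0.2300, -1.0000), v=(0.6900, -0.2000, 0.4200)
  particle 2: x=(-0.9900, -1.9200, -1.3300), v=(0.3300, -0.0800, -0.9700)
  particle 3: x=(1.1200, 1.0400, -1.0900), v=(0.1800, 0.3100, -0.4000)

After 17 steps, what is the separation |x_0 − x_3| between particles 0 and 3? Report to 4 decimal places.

3.5393

step 0: x0=(-0.3100, -1.0100, 1.3100) x1=(0.9000, -0.2300, -1.0000) x2=(-0.9900, -1.9200, -1.3300) x3=(1.1200, 1.0400, -1.0900)
step 1: x0=(-0.3205, -1.0254, 1.2927) x1=(0.9116, -0.2335, -0.9928) x2=(-0.9840, -1.9209, -1.3463) x3=(1.1230, 1.0451, -1.0967)
step 2: x0=(-0.3307, -1.0406, 1.2748) x1=(0.9230, -0.2373, -0.9854) x2=(-0.9774, -1.9210, -1.3620) x3=(1.1257, 1.0500, -1.1033)
step 3: x0=(-0.3409, -1.0556, 1.2564) x1=(0.9340, -0.2413, -0.9778) x2=(-0.9700, -1.9202, -1.3774) x3=(1.1282, 1.0545, -1.1098)
step 4: x0=(-0.3508, -1.0705, 1.2374) x1=(0.9449, -0.2455, -0.9701) x2=(-0.9619, -1.9185, -1.3922) x3=(1.1305, 1.0587, -1.1162)
step 5: x0=(-0.3606, -1.0851, 1.2178) x1=(0.9555, -0.2500, -0.9623) x2=(-0.9531, -1.9159, -1.4066) x3=(1.1325, 1.0627, -1.1224)
step 6: x0=(-0.3701, -1.0995, 1.1976) x1=(0.9658, -0.2547, -0.9542) x2=(-0.9436, -1.9125, -1.4205) x3=(1.1344, 1.0663, -1.1285)
step 7: x0=(-0.3795, -1.1138, 1.1769) x1=(0.9758, -0.2597, -0.9461) x2=(-0.9334, -1.9082, -1.4339) x3=(1.1360, 1.0696, -1.1345)
step 8: x0=(-0.3887, -1.1279, 1.1557) x1=(0.9857, -0.2649, -0.9378) x2=(-0.9226, -1.9031, -1.4468) x3=(1.1374, 1.0727, -1.1403)
step 9: x0=(-0.3977, -1.1417, 1.1339) x1=(0.9952, -0.2703, -0.9294) x2=(-0.9110, -1.8971, -1.4593) x3=(1.1385, 1.0754, -1.1460)
step 10: x0=(-0.4065, -1.1553, 1.1115) x1=(1.0045, -0.2759, -0.9208) x2=(-0.8988, -1.8903, -1.4713) x3=(1.1395, 1.0778, -1.1516)
step 11: x0=(-0.4151, -1.1688, 1.0886) x1=(1.0135, -0.2818, -0.9121) x2=(-0.8859, -1.8827, -1.4828) x3=(1.1402, 1.0799, -1.1571)
step 12: x0=(-0.4235, -1.1820, 1.0652) x1=(1.0223, -0.2879, -0.9033) x2=(-0.8724, -1.8742, -1.4938) x3=(1.1406, 1.0817, -1.1625)
step 13: x0=(-0.4316, -1.1949, 1.0413) x1=(1.0308, -0.2942, -0.8944) x2=(-0.8582, -1.8650, -1.5044) x3=(1.1409, 1.0831, -1.1678)
step 14: x0=(-0.4396, -1.2077, 1.0169) x1=(1.0390, -0.3007, -0.8854) x2=(-0.8433, -1.8549, -1.5145) x3=(1.1409, 1.0843, -1.1729)
step 15: x0=(-0.4473, -1.2202, 0.9920) x1=(1.0470, -0.3074, -0.8763) x2=(-0.8279, -1.8440, -1.5241) x3=(1.1407, 1.0851, -1.1779)
step 16: x0=(-0.4548, -1.2325, 0.9665) x1=(1.0548, -0.3143, -0.8671) x2=(-0.8118, -1.8324, -1.5333) x3=(1.1403, 1.0856, -1.1828)
step 17: x0=(-0.4621, -1.2446, 0.9406) x1=(1.0623, -0.3215, -0.8577) x2=(-0.7951, -1.8200, -1.5420) x3=(1.1397, 1.0858, -1.1876)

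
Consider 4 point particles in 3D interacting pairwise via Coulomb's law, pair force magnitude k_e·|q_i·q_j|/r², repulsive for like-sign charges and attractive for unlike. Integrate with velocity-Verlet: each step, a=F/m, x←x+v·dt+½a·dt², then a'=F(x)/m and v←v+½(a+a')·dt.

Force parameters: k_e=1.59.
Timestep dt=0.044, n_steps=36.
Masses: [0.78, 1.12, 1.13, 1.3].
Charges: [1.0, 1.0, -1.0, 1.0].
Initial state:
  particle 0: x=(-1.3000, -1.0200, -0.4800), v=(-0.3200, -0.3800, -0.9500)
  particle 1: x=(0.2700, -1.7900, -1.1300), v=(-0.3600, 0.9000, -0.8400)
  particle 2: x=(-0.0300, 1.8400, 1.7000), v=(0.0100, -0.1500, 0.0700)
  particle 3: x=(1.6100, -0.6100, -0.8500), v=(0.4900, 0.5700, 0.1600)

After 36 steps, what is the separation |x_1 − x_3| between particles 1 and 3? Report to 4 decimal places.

3.7809

step 0: x0=(-1.3000, -1.0200, -0.4800) x1=(0.2700, -1.7900, -1.1300) x2=(-0.0300, 1.8400, 1.7000) x3=(1.6100, -0.6100, -0.8500)
step 1: x0=(-1.3147, -1.0364, -0.5215) x1=(0.2542, -1.7508, -1.1671) x2=(-0.0295, 1.8332, 1.7029) x3=(1.6319, -0.5846, -0.8429)
step 2: x0=(-1.3308, -1.0522, -0.5624) x1=(0.2384, -1.7123, -1.2046) x2=(-0.0291, 1.8261, 1.7056) x3=(1.6546, -0.5586, -0.8355)
step 3: x0=(-1.3482, -1.0675, -0.6027) x1=(0.2228, -1.6745, -1.2424) x2=(-0.0286, 1.8186, 1.7079) x3=(1.6779, -0.5321, -0.8280)
step 4: x0=(-1.3670, -1.0823, -0.6423) x1=(0.2073, -1.6374, -1.2807) x2=(-0.0280, 1.8108, 1.7099) x3=(1.7020, -0.5050, -0.8202)
step 5: x0=(-1.3873, -1.0965, -0.6814) x1=(0.1919, -1.6008, -1.3193) x2=(-0.0275, 1.8027, 1.7116) x3=(1.7266, -0.4775, -0.8122)
step 6: x0=(-1.4089, -1.1103, -0.7198) x1=(0.1768, -1.5648, -1.3583) x2=(-0.0269, 1.7942, 1.7130) x3=(1.7520, -0.4494, -0.8039)
step 7: x0=(-1.4319, -1.1237, -0.7576) x1=(0.1620, -1.5294, -1.3977) x2=(-0.0263, 1.7854, 1.7140) x3=(1.7779, -0.4209, -0.7954)
step 8: x0=(-1.4564, -1.1367, -0.7949) x1=(0.1474, -1.4943, -1.4376) x2=(-0.0256, 1.7762, 1.7148) x3=(1.8044, -0.3919, -0.7866)
step 9: x0=(-1.4822, -1.1493, -0.8315) x1=(0.1331, -1.4597, -1.4779) x2=(-0.0249, 1.7668, 1.7152) x3=(1.8315, -0.3624, -0.7775)
step 10: x0=(-1.5095, -1.1617, -0.8675) x1=(0.1192, -1.4255, -1.5186) x2=(-0.0241, 1.7570, 1.7154) x3=(1.8590, -0.3326, -0.7681)
step 11: x0=(-1.5382, -1.1738, -0.9029) x1=(0.1055, -1.3916, -1.5597) x2=(-0.0233, 1.7470, 1.7152) x3=(1.8871, -0.3024, -0.7585)
step 12: x0=(-1.5682, -1.1856, -0.9377) x1=(0.0923, -1.3579, -1.6013) x2=(-0.0225, 1.7366, 1.7147) x3=(1.9157, -0.2718, -0.7485)
step 13: x0=(-1.5996, -1.1973, -0.9720) x1=(0.0794, -1.3245, -1.6433) x2=(-0.0216, 1.7259, 1.7138) x3=(1.9447, -0.2409, -0.7383)
step 14: x0=(-1.6323, -1.2088, -1.0057) x1=(0.0668, -1.2913, -1.6856) x2=(-0.0206, 1.7149, 1.7127) x3=(1.9741, -0.2096, -0.7278)
step 15: x0=(-1.6663, -1.2201, -1.0389) x1=(0.0547, -1.2583, -1.7284) x2=(-0.0196, 1.7036, 1.7112) x3=(2.0040, -0.1780, -0.7169)
step 16: x0=(-1.7015, -1.2314, -1.0715) x1=(0.0429, -1.2254, -1.7716) x2=(-0.0186, 1.6921, 1.7094) x3=(2.0342, -0.1461, -0.7058)
step 17: x0=(-1.7379, -1.2426, -1.1036) x1=(0.0315, -1.1926, -1.8151) x2=(-0.0174, 1.6802, 1.7072) x3=(2.0647, -0.1140, -0.6944)
step 18: x0=(-1.7755, -1.2538, -1.1352) x1=(0.0205, -1.1599, -1.8590) x2=(-0.0163, 1.6681, 1.7048) x3=(2.0956, -0.0815, -0.6827)
step 19: x0=(-1.8142, -1.2650, -1.1662) x1=(0.0098, -1.1272, -1.9032) x2=(-0.0150, 1.6557, 1.7020) x3=(2.1268, -0.0487, -0.6707)
step 20: x0=(-1.8540, -1.2762, -1.1969) x1=(-0.0006, -1.0946, -1.9478) x2=(-0.0137, 1.6431, 1.6989) x3=(2.1582, -0.0157, -0.6585)
step 21: x0=(-1.8948, -1.2874, -1.2270) x1=(-0.0106, -1.0619, -1.9927) x2=(-0.0123, 1.6302, 1.6954) x3=(2.1900, 0.0175, -0.6459)
step 22: x0=(-1.9366, -1.2986, -1.2567) x1=(-0.0202, -1.0292, -2.0379) x2=(-0.0108, 1.6170, 1.6917) x3=(2.2220, 0.0510, -0.6331)
step 23: x0=(-1.9793, -1.3100, -1.2860) x1=(-0.0296, -0.9965, -2.0834) x2=(-0.0093, 1.6036, 1.6876) x3=(2.2542, 0.0847, -0.6199)
step 24: x0=(-2.0230, -1.3213, -1.3148) x1=(-0.0386, -0.9638, -2.1292) x2=(-0.0077, 1.5899, 1.6832) x3=(2.2866, 0.1187, -0.6066)
step 25: x0=(-2.0674, -1.3328, -1.3433) x1=(-0.0474, -0.9310, -2.1752) x2=(-0.0060, 1.5760, 1.6784) x3=(2.3192, 0.1528, -0.5929)
step 26: x0=(-2.1128, -1.3444, -1.3713) x1=(-0.0559, -0.8981, -2.2215) x2=(-0.0042, 1.5619, 1.6733) x3=(2.3520, 0.1871, -0.5789)
step 27: x0=(-2.1588, -1.3560, -1.3990) x1=(-0.0641, -0.8652, -2.2681) x2=(-0.0023, 1.5475, 1.6679) x3=(2.3849, 0.2217, -0.5647)
step 28: x0=(-2.2057, -1.3677, -1.4264) x1=(-0.0720, -0.8322, -2.3148) x2=(-0.0003, 1.5329, 1.6622) x3=(2.4180, 0.2564, -0.5503)
step 29: x0=(-2.2532, -1.3796, -1.4533) x1=(-0.0798, -0.7991, -2.3618) x2=(0.0018, 1.5181, 1.6561) x3=(2.4512, 0.2913, -0.5355)
step 30: x0=(-2.3014, -1.3916, -1.4800) x1=(-0.0873, -0.7659, -2.4090) x2=(0.0039, 1.5031, 1.6497) x3=(2.4846, 0.3264, -0.5206)
step 31: x0=(-2.3502, -1.4036, -1.5063) x1=(-0.0945, -0.7326, -2.4564) x2=(0.0062, 1.4878, 1.6430) x3=(2.5180, 0.3616, -0.5053)
step 32: x0=(-2.3996, -1.4158, -1.5323) x1=(-0.1016, -0.6992, -2.5040) x2=(0.0085, 1.4724, 1.6360) x3=(2.5515, 0.3970, -0.4898)
step 33: x0=(-2.4496, -1.4281, -1.5580) x1=(-0.1085, -0.6657, -2.5517) x2=(0.0110, 1.4568, 1.6287) x3=(2.5851, 0.4325, -0.4741)
step 34: x0=(-2.5001, -1.4405, -1.5835) x1=(-0.1152, -0.6321, -2.5996) x2=(0.0136, 1.4410, 1.6210) x3=(2.6188, 0.4682, -0.4581)
step 35: x0=(-2.5511, -1.4530, -1.6086) x1=(-0.1217, -0.5984, -2.6476) x2=(0.0163, 1.4250, 1.6130) x3=(2.6526, 0.5040, -0.4419)
step 36: x0=(-2.6026, -1.4657, -1.6335) x1=(-0.1280, -0.5646, -2.6958) x2=(0.0191, 1.4088, 1.6047) x3=(2.6863, 0.5399, -0.4255)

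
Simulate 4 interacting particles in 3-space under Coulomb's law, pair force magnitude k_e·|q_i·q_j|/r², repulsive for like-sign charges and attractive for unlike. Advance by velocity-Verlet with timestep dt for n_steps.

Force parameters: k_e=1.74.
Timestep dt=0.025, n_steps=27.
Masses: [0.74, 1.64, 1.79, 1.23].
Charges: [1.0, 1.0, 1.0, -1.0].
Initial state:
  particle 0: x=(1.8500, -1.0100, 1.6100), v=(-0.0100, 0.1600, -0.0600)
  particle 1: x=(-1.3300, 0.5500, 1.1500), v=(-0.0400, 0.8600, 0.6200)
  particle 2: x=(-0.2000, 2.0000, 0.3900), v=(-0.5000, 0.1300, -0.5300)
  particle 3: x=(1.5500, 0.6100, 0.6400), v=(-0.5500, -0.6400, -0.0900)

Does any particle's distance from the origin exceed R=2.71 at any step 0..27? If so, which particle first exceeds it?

no

step 0: x0=(1.8500, -1.0100, 1.6100) x1=(-1.3300, 0.5500, 1.1500) x2=(-0.2000, 2.0000, 0.3900) x3=(1.5500, 0.6100, 0.6400)
step 1: x0=(1.8498, -1.0059, 1.6084) x1=(-1.3310, 0.5715, 1.1655) x2=(-0.2124, 2.0033, 0.3767) x3=(1.5362, 0.5940, 0.6378)
step 2: x0=(1.8497, -1.0016, 1.6067) x1=(-1.3321, 0.5928, 1.1811) x2=(-0.2247, 2.0066, 0.3634) x3=(1.5221, 0.5778, 0.6357)
step 3: x0=(1.8496, -0.9970, 1.6048) x1=(-1.3333, 0.6141, 1.1967) x2=(-0.2368, 2.0101, 0.3500) x3=(1.5079, 0.5616, 0.6338)
step 4: x0=(1.8497, -0.9923, 1.6027) x1=(-1.3345, 0.6352, 1.2124) x2=(-0.2487, 2.0136, 0.3365) x3=(1.4934, 0.5452, 0.6320)
step 5: x0=(1.8498, -0.9873, 1.6004) x1=(-1.3358, 0.6563, 1.2281) x2=(-0.2605, 2.0171, 0.3230) x3=(1.4788, 0.5287, 0.6303)
step 6: x0=(1.8500, -0.9820, 1.5980) x1=(-1.3372, 0.6772, 1.2439) x2=(-0.2722, 2.0208, 0.3094) x3=(1.4641, 0.5122, 0.6288)
step 7: x0=(1.8502, -0.9766, 1.5953) x1=(-1.3386, 0.6981, 1.2597) x2=(-0.2837, 2.0244, 0.2957) x3=(1.4491, 0.4955, 0.6274)
step 8: x0=(1.8505, -0.9709, 1.5925) x1=(-1.3400, 0.7188, 1.2756) x2=(-0.2950, 2.0282, 0.2819) x3=(1.4340, 0.4787, 0.6262)
step 9: x0=(1.8508, -0.9649, 1.5894) x1=(-1.3416, 0.7395, 1.2916) x2=(-0.3063, 2.0320, 0.2681) x3=(1.4187, 0.4619, 0.6251)
step 10: x0=(1.8512, -0.9587, 1.5862) x1=(-1.3432, 0.7600, 1.3077) x2=(-0.3173, 2.0359, 0.2541) x3=(1.4033, 0.4449, 0.6241)
step 11: x0=(1.8516, -0.9523, 1.5827) x1=(-1.3448, 0.7805, 1.3238) x2=(-0.3282, 2.0399, 0.2401) x3=(1.3877, 0.4278, 0.6233)
step 12: x0=(1.8520, -0.9456, 1.5790) x1=(-1.3465, 0.8008, 1.3400) x2=(-0.3390, 2.0439, 0.2261) x3=(1.3720, 0.4106, 0.6227)
step 13: x0=(1.8525, -0.9386, 1.5751) x1=(-1.3483, 0.8211, 1.3562) x2=(-0.3497, 2.0480, 0.2119) x3=(1.3562, 0.3932, 0.6223)
step 14: x0=(1.8529, -0.9314, 1.5709) x1=(-1.3501, 0.8412, 1.3726) x2=(-0.3602, 2.0521, 0.1976) x3=(1.3402, 0.3758, 0.6220)
step 15: x0=(1.8533, -0.9238, 1.5665) x1=(-1.3519, 0.8613, 1.3890) x2=(-0.3706, 2.0563, 0.1833) x3=(1.3241, 0.3582, 0.6219)
step 16: x0=(1.8537, -0.9161, 1.5618) x1=(-1.3539, 0.8812, 1.4055) x2=(-0.3808, 2.0606, 0.1688) x3=(1.3079, 0.3406, 0.6219)
step 17: x0=(1.8541, -0.9080, 1.5568) x1=(-1.3558, 0.9011, 1.4221) x2=(-0.3909, 2.0649, 0.1543) x3=(1.2916, 0.3228, 0.6222)
step 18: x0=(1.8545, -0.8996, 1.5516) x1=(-1.3578, 0.9209, 1.4388) x2=(-0.4010, 2.0692, 0.1396) x3=(1.2752, 0.3049, 0.6226)
step 19: x0=(1.8548, -0.8910, 1.5461) x1=(-1.3599, 0.9405, 1.4555) x2=(-0.4108, 2.0736, 0.1249) x3=(1.2588, 0.2868, 0.6233)
step 20: x0=(1.8550, -0.8821, 1.5403) x1=(-1.3620, 0.9601, 1.4724) x2=(-0.4206, 2.0780, 0.1101) x3=(1.2422, 0.2687, 0.6241)
step 21: x0=(1.8552, -0.8728, 1.5343) x1=(-1.3642, 0.9796, 1.4893) x2=(-0.4303, 2.0825, 0.0951) x3=(1.2256, 0.2504, 0.6252)
step 22: x0=(1.8552, -0.8633, 1.5279) x1=(-1.3663, 0.9990, 1.5063) x2=(-0.4398, 2.0871, 0.0801) x3=(1.2090, 0.2320, 0.6264)
step 23: x0=(1.8552, -0.8535, 1.5212) x1=(-1.3686, 1.0184, 1.5234) x2=(-0.4492, 2.0916, 0.0650) x3=(1.1923, 0.2135, 0.6279)
step 24: x0=(1.8550, -0.8433, 1.5141) x1=(-1.3708, 1.0376, 1.5406) x2=(-0.4586, 2.0962, 0.0498) x3=(1.1755, 0.1948, 0.6296)
step 25: x0=(1.8547, -0.8329, 1.5068) x1=(-1.3731, 1.0568, 1.5579) x2=(-0.4678, 2.1009, 0.0344) x3=(1.1588, 0.1761, 0.6315)
step 26: x0=(1.8542, -0.8221, 1.4990) x1=(-1.3755, 1.0758, 1.5753) x2=(-0.4769, 2.1055, 0.0190) x3=(1.1421, 0.1571, 0.6336)
step 27: x0=(1.8536, -0.8110, 1.4910) x1=(-1.3779, 1.0948, 1.5927) x2=(-0.4860, 2.1102, 0.0035) x3=(1.1254, 0.1381, 0.6360)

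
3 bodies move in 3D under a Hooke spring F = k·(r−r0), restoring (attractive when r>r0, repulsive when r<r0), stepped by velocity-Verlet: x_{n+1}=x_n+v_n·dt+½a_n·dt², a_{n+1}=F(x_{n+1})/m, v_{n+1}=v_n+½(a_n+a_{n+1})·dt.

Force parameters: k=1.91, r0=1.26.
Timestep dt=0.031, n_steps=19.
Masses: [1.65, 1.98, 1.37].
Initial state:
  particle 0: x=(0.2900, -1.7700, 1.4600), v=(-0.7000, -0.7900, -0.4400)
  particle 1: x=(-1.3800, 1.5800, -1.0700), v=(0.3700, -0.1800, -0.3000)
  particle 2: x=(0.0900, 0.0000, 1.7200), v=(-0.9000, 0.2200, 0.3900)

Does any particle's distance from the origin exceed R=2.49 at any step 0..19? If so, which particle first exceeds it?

no

step 0: x0=(0.2900, -1.7700, 1.4600) x1=(-1.3800, 1.5800, -1.0700) x2=(0.0900, 0.0000, 1.7200)
step 1: x0=(0.2676, -1.7929, 1.4454) x1=(-1.3675, 1.5728, -1.0776) x2=(0.0615, 0.0071, 1.7308)
step 2: x0=(0.2438, -1.8124, 1.4289) x1=(-1.3531, 1.5625, -1.0819) x2=(0.0319, 0.0149, 1.7391)
step 3: x0=(0.2187, -1.8285, 1.4104) x1=(-1.3368, 1.5490, -1.0828) x2=(0.0011, 0.0232, 1.7449)
step 4: x0=(0.1922, -1.8413, 1.3901) x1=(-1.3187, 1.5323, -1.0804) x2=(-0.0306, 0.0319, 1.7481)
step 5: x0=(0.1644, -1.8507, 1.3680) x1=(-1.2988, 1.5125, -1.0747) x2=(-0.0634, 0.0410, 1.7487)
step 6: x0=(0.1354, -1.8566, 1.3441) x1=(-1.2772, 1.4896, -1.0657) x2=(-0.0971, 0.0506, 1.7467)
step 7: x0=(0.1052, -1.8592, 1.3184) x1=(-1.2540, 1.4637, -1.0535) x2=(-0.1317, 0.0604, 1.7422)
step 8: x0=(0.0738, -1.8583, 1.2910) x1=(-1.2293, 1.4348, -1.0381) x2=(-0.1671, 0.0704, 1.7352)
step 9: x0=(0.0413, -1.8541, 1.2620) x1=(-1.2031, 1.4029, -1.0196) x2=(-0.2033, 0.0806, 1.7256)
step 10: x0=(0.0078, -1.8466, 1.2314) x1=(-1.1756, 1.3682, -0.9981) x2=(-0.2401, 0.0909, 1.7136)
step 11: x0=(-0.0268, -1.8358, 1.1993) x1=(-1.1467, 1.3308, -0.9737) x2=(-0.2776, 0.1013, 1.6992)
step 12: x0=(-0.0623, -1.8218, 1.1658) x1=(-1.1167, 1.2906, -0.9464) x2=(-0.3156, 0.1117, 1.6824)
step 13: x0=(-0.0988, -1.8046, 1.1309) x1=(-1.0856, 1.2479, -0.9164) x2=(-0.3542, 0.1220, 1.6633)
step 14: x0=(-0.1361, -1.7843, 1.0946) x1=(-1.0535, 1.2027, -0.8838) x2=(-0.3931, 0.1322, 1.6420)
step 15: x0=(-0.1741, -1.7611, 1.0572) x1=(-1.0205, 1.1551, -0.8486) x2=(-0.4324, 0.1422, 1.6185)
step 16: x0=(-0.2129, -1.7349, 1.0186) x1=(-0.9867, 1.1053, -0.8111) x2=(-0.4721, 0.1520, 1.5930)
step 17: x0=(-0.2523, -1.7060, 0.9789) x1=(-0.9522, 1.0533, -0.7714) x2=(-0.5119, 0.1616, 1.5655)
step 18: x0=(-0.2923, -1.6744, 0.9383) x1=(-0.9171, 0.9993, -0.7295) x2=(-0.5519, 0.1709, 1.5362)
step 19: x0=(-0.3329, -1.6403, 0.8968) x1=(-0.8814, 0.9434, -0.6857) x2=(-0.5921, 0.1798, 1.5051)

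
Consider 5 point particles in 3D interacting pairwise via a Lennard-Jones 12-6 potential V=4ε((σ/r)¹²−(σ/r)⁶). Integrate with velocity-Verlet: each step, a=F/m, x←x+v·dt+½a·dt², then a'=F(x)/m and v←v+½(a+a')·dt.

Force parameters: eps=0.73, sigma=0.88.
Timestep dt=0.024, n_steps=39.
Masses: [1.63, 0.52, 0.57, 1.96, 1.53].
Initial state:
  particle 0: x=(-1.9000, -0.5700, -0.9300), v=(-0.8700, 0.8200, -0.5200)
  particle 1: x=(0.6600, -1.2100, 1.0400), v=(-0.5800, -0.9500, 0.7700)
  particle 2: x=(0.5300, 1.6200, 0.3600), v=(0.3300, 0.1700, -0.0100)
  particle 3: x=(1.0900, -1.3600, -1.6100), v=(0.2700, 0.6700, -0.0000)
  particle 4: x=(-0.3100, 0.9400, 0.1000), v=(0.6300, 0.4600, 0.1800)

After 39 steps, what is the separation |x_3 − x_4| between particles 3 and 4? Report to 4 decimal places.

2.9909

step 0: x0=(-1.9000, -0.5700, -0.9300) x1=(0.6600, -1.2100, 1.0400) x2=(0.5300, 1.6200, 0.3600) x3=(1.0900, -1.3600, -1.6100) x4=(-0.3100, 0.9400, 0.1000)
step 1: x0=(-1.9209, -0.5503, -0.9425) x1=(0.6461, -1.2328, 1.0585) x2=(0.5372, 1.6235, 0.3595) x3=(1.0965, -1.3439, -1.6100) x4=(-0.2946, 0.9513, 0.1044)
step 2: x0=(-1.9417, -0.5306, -0.9550) x1=(0.6321, -1.2556, 1.0769) x2=(0.5428, 1.6257, 0.3586) x3=(1.1030, -1.3278, -1.6100) x4=(-0.2786, 0.9630, 0.1090)
step 3: x0=(-1.9626, -0.5109, -0.9674) x1=(0.6182, -1.2783, 1.0954) x2=(0.5469, 1.6267, 0.3572) x3=(1.1094, -1.3118, -1.6100) x4=(-0.2621, 0.9751, 0.1137)
step 4: x0=(-1.9835, -0.4913, -0.9799) x1=(0.6043, -1.3011, 1.1138) x2=(0.5496, 1.6265, 0.3553) x3=(1.1159, -1.2957, -1.6100) x4=(-0.2450, 0.9877, 0.1186)
step 5: x0=(-2.0043, -0.4716, -0.9924) x1=(0.5903, -1.3238, 1.1322) x2=(0.5509, 1.6253, 0.3531) x3=(1.1224, -1.2796, -1.6100) x4=(-0.2275, 1.0007, 0.1237)
step 6: x0=(-2.0252, -0.4519, -1.0048) x1=(0.5764, -1.3465, 1.1506) x2=(0.5513, 1.6232, 0.3506) x3=(1.1289, -1.2635, -1.6099) x4=(-0.2095, 1.0140, 0.1289)
step 7: x0=(-2.0460, -0.4322, -1.0173) x1=(0.5625, -1.3693, 1.1690) x2=(0.5511, 1.6208, 0.3479) x3=(1.1353, -1.2474, -1.6099) x4=(-0.1914, 1.0274, 0.1341)
step 8: x0=(-2.0669, -0.4125, -1.0298) x1=(0.5485, -1.3920, 1.1874) x2=(0.5516, 1.6188, 0.3454) x3=(1.1418, -1.2313, -1.6099) x4=(-0.1736, 1.0406, 0.1392)
step 9: x0=(-2.0877, -0.3928, -1.0422) x1=(0.5346, -1.4146, 1.2058) x2=(0.5545, 1.6188, 0.3436) x3=(1.1483, -1.2152, -1.6099) x4=(-0.1566, 1.0531, 0.1441)
step 10: x0=(-2.1086, -0.3731, -1.0547) x1=(0.5206, -1.4373, 1.2241) x2=(0.5619, 1.6223, 0.3431) x3=(1.1547, -1.1992, -1.6099) x4=(-0.1413, 1.0643, 0.1485)
step 11: x0=(-2.1294, -0.3534, -1.0671) x1=(0.5067, -1.4600, 1.2425) x2=(0.5755, 1.6308, 0.3442) x3=(1.1612, -1.1831, -1.6098) x4=(-0.1283, 1.0736, 0.1523)
step 12: x0=(-2.1502, -0.3337, -1.0796) x1=(0.4927, -1.4827, 1.2608) x2=(0.5955, 1.6443, 0.3472) x3=(1.1677, -1.1670, -1.6098) x4=(-0.1177, 1.0811, 0.1555)
step 13: x0=(-2.1711, -0.3140, -1.0921) x1=(0.4788, -1.5053, 1.2792) x2=(0.6202, 1.6615, 0.3513) x3=(1.1741, -1.1509, -1.6098) x4=(-0.1088, 1.0871, 0.1581)
step 14: x0=(-2.1919, -0.2942, -1.1045) x1=(0.4648, -1.5280, 1.2975) x2=(0.6474, 1.6808, 0.3562) x3=(1.1806, -1.1348, -1.6098) x4=(-0.1009, 1.0924, 0.1605)
step 15: x0=(-2.2127, -0.2745, -1.1170) x1=(0.4509, -1.5506, 1.3158) x2=(0.6755, 1.7007, 0.3613) x3=(1.1871, -1.1187, -1.6097) x4=(-0.0933, 1.0975, 0.1628)
step 16: x0=(-2.2336, -0.2548, -1.1294) x1=(0.4369, -1.5732, 1.3341) x2=(0.7032, 1.7202, 0.3662) x3=(1.1935, -1.1026, -1.6097) x4=(-0.0856, 1.1026, 0.1652)
step 17: x0=(-2.2544, -0.2351, -1.1419) x1=(0.4229, -1.5959, 1.3524) x2=(0.7299, 1.7390, 0.3709) x3=(1.2000, -1.0865, -1.6096) x4=(-0.0775, 1.1081, 0.1677)
step 18: x0=(-2.2752, -0.2154, -1.1543) x1=(0.4090, -1.6185, 1.3707) x2=(0.7552, 1.7568, 0.3753) x3=(1.2064, -1.0704, -1.6096) x4=(-0.0689, 1.1139, 0.1702)
step 19: x0=(-2.2960, -0.1957, -1.1668) x1=(0.3950, -1.6411, 1.3890) x2=(0.7791, 1.7734, 0.3793) x3=(1.2129, -1.0543, -1.6096) x4=(-0.0598, 1.1202, 0.1730)
step 20: x0=(-2.3168, -0.1760, -1.1792) x1=(0.3811, -1.6637, 1.4073) x2=(0.8014, 1.7888, 0.3830) x3=(1.2194, -1.0382, -1.6095) x4=(-0.0500, 1.1269, 0.1758)
step 21: x0=(-2.3377, -0.1563, -1.1917) x1=(0.3671, -1.6863, 1.4256) x2=(0.8222, 1.8029, 0.3862) x3=(1.2258, -1.0221, -1.6095) x4=(-0.0397, 1.1340, 0.1788)
step 22: x0=(-2.3585, -0.1366, -1.2041) x1=(0.3532, -1.7089, 1.4439) x2=(0.8414, 1.8159, 0.3891) x3=(1.2323, -1.0060, -1.6094) x4=(-0.0288, 1.1416, 0.1819)
step 23: x0=(-2.3793, -0.1168, -1.2166) x1=(0.3392, -1.7315, 1.4622) x2=(0.8591, 1.8277, 0.3916) x3=(1.2387, -0.9899, -1.6094) x4=(-0.0174, 1.1497, 0.1852)
step 24: x0=(-2.4001, -0.0971, -1.2290) x1=(0.3253, -1.7541, 1.4805) x2=(0.8752, 1.8383, 0.3937) x3=(1.2452, -0.9738, -1.6093) x4=(-0.0054, 1.1581, 0.1886)
step 25: x0=(-2.4209, -0.0774, -1.2415) x1=(0.3113, -1.7767, 1.4988) x2=(0.8899, 1.8477, 0.3955) x3=(1.2516, -0.9577, -1.6093) x4=(0.0072, 1.1671, 0.1921)
step 26: x0=(-2.4417, -0.0577, -1.2539) x1=(0.2974, -1.7993, 1.5170) x2=(0.9031, 1.8560, 0.3970) x3=(1.2581, -0.9416, -1.6093) x4=(0.0204, 1.1764, 0.1958)
step 27: x0=(-2.4625, -0.0380, -1.2663) x1=(0.2834, -1.8219, 1.5353) x2=(0.9147, 1.8631, 0.3981) x3=(1.2645, -0.9255, -1.6092) x4=(0.0341, 1.1861, 0.1996)
step 28: x0=(-2.4833, -0.0183, -1.2788) x1=(0.2694, -1.8444, 1.5536) x2=(0.9249, 1.8691, 0.3989) x3=(1.2710, -0.9094, -1.6091) x4=(0.0483, 1.1963, 0.2035)
step 29: x0=(-2.5041, 0.0014, -1.2912) x1=(0.2555, -1.8670, 1.5718) x2=(0.9335, 1.8739, 0.3993) x3=(1.2774, -0.8933, -1.6091) x4=(0.0631, 1.2070, 0.2075)
step 30: x0=(-2.5249, 0.0212, -1.3037) x1=(0.2415, -1.8896, 1.5901) x2=(0.9405, 1.8774, 0.3994) x3=(1.2839, -0.8772, -1.6090) x4=(0.0786, 1.2180, 0.2117)
step 31: x0=(-2.5457, 0.0409, -1.3161) x1=(0.2276, -1.9122, 1.6083) x2=(0.9460, 1.8798, 0.3991) x3=(1.2903, -0.8611, -1.6090) x4=(0.0945, 1.2296, 0.2160)
step 32: x0=(-2.5665, 0.0606, -1.3286) x1=(0.2136, -1.9347, 1.6266) x2=(0.9499, 1.8810, 0.3985) x3=(1.2968, -0.8450, -1.6089) x4=(0.1111, 1.2415, 0.2204)
step 33: x0=(-2.5873, 0.0803, -1.3410) x1=(0.1997, -1.9573, 1.6449) x2=(0.9523, 1.8810, 0.3976) x3=(1.3032, -0.8289, -1.6089) x4=(0.1283, 1.2539, 0.2249)
step 34: x0=(-2.6081, 0.1000, -1.3534) x1=(0.1857, -1.9798, 1.6631) x2=(0.9533, 1.8800, 0.3964) x3=(1.3097, -0.8128, -1.6088) x4=(0.1459, 1.2667, 0.2296)
step 35: x0=(-2.6289, 0.1197, -1.3659) x1=(0.1718, -2.0024, 1.6814) x2=(0.9532, 1.8781, 0.3949) x3=(1.3161, -0.7966, -1.6088) x4=(0.1640, 1.2798, 0.2343)
step 36: x0=(-2.6497, 0.1395, -1.3783) x1=(0.1578, -2.0250, 1.6996) x2=(0.9525, 1.8757, 0.3934) x3=(1.3226, -0.7805, -1.6087) x4=(0.1823, 1.2931, 0.2391)
step 37: x0=(-2.6705, 0.1592, -1.3908) x1=(0.1439, -2.0475, 1.7179) x2=(0.9522, 1.8737, 0.3919) x3=(1.3290, -0.7644, -1.6086) x4=(0.2005, 1.3062, 0.2438)
step 38: x0=(-2.6913, 0.1789, -1.4032) x1=(0.1299, -2.0701, 1.7361) x2=(0.9541, 1.8734, 0.3908) x3=(1.3355, -0.7483, -1.6086) x4=(0.2178, 1.3188, 0.2484)
step 39: x0=(-2.7121, 0.1986, -1.4156) x1=(0.1160, -2.0926, 1.7544) x2=(0.9604, 1.8762, 0.3906) x3=(1.3419, -0.7322, -1.6085) x4=(0.2335, 1.3301, 0.2527)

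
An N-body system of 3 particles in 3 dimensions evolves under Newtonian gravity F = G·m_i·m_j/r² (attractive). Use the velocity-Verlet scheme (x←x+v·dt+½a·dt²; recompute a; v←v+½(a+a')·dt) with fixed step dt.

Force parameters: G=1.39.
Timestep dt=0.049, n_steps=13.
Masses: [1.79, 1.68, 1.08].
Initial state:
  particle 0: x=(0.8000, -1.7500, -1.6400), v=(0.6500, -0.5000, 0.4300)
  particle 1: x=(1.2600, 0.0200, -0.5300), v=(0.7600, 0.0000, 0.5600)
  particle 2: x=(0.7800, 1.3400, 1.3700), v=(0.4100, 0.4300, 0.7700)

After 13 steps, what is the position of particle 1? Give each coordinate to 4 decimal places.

(1.7109, -0.0367, -0.1856)

step 0: x0=(0.8000, -1.7500, -1.6400) x1=(1.2600, 0.0200, -0.5300) x2=(0.7800, 1.3400, 1.3700)
step 1: x0=(0.8320, -1.7739, -1.6185) x1=(1.2970, 0.0196, -0.5026) x2=(0.8002, 1.3607, 1.4072)
step 2: x0=(0.8642, -1.7967, -1.5963) x1=(1.3337, 0.0186, -0.4754) x2=(0.8206, 1.3806, 1.4434)
step 3: x0=(0.8967, -1.8184, -1.5734) x1=(1.3699, 0.0168, -0.4484) x2=(0.8412, 1.3997, 1.4786)
step 4: x0=(0.9294, -1.8390, -1.5497) x1=(1.4057, 0.0144, -0.4215) x2=(0.8620, 1.4181, 1.5129)
step 5: x0=(0.9624, -1.8585, -1.5254) x1=(1.4412, 0.0113, -0.3947) x2=(0.8831, 1.4357, 1.5462)
step 6: x0=(0.9956, -1.8769, -1.5004) x1=(1.4762, 0.0076, -0.3680) x2=(0.9043, 1.4525, 1.5786)
step 7: x0=(1.0291, -1.8943, -1.4746) x1=(1.5109, 0.0031, -0.3415) x2=(0.9258, 1.4687, 1.6101)
step 8: x0=(1.0627, -1.9107, -1.4483) x1=(1.5451, -0.0019, -0.3152) x2=(0.9474, 1.4841, 1.6407)
step 9: x0=(1.0966, -1.9260, -1.4212) x1=(1.5790, -0.0076, -0.2890) x2=(0.9693, 1.4987, 1.6705)
step 10: x0=(1.1308, -1.9402, -1.3935) x1=(1.6126, -0.0139, -0.2629) x2=(0.9914, 1.5127, 1.6994)
step 11: x0=(1.1651, -1.9535, -1.3652) x1=(1.6457, -0.0209, -0.2370) x2=(1.0137, 1.5259, 1.7274)
step 12: x0=(1.1997, -1.9657, -1.3362) x1=(1.6785, -0.0285, -0.2112) x2=(1.0363, 1.5385, 1.7546)
step 13: x0=(1.2345, -1.9769, -1.3066) x1=(1.7109, -0.0367, -0.1856) x2=(1.0590, 1.5503, 1.7810)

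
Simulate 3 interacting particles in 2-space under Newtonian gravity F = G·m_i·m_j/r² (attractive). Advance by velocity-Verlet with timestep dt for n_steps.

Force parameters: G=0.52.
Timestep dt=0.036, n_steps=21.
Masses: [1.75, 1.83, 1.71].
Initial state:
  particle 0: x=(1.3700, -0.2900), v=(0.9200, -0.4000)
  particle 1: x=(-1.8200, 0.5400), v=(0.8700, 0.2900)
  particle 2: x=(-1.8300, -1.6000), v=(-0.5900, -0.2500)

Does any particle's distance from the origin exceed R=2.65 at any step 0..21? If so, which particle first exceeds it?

yes, particle 2

step 0: x0=(1.3700, -0.2900) x1=(-1.8200, 0.5400) x2=(-1.8300, -1.6000)
step 1: x0=(1.4030, -0.3044) x1=(-1.7886, 0.5503) x2=(-1.8512, -1.6088)
step 2: x0=(1.4358, -0.3188) x1=(-1.7572, 0.5603) x2=(-1.8723, -1.6174)
step 3: x0=(1.4685, -0.3332) x1=(-1.7256, 0.5701) x2=(-1.8933, -1.6256)
step 4: x0=(1.5009, -0.3476) x1=(-1.6940, 0.5796) x2=(-1.9142, -1.6336)
step 5: x0=(1.5332, -0.3621) x1=(-1.6622, 0.5888) x2=(-1.9350, -1.6413)
step 6: x0=(1.5652, -0.3765) x1=(-1.6304, 0.5978) x2=(-1.9556, -1.6487)
step 7: x0=(1.5971, -0.3909) x1=(-1.5986, 0.6065) x2=(-1.9762, -1.6559)
step 8: x0=(1.6288, -0.4053) x1=(-1.5666, 0.6150) x2=(-1.9966, -1.6628)
step 9: x0=(1.6603, -0.4197) x1=(-1.5346, 0.6232) x2=(-2.0170, -1.6694)
step 10: x0=(1.6917, -0.4341) x1=(-1.5026, 0.6312) x2=(-2.0372, -1.6758)
step 11: x0=(1.7229, -0.4484) x1=(-1.4705, 0.6389) x2=(-2.0573, -1.6820)
step 12: x0=(1.7539, -0.4628) x1=(-1.4383, 0.6465) x2=(-2.0772, -1.6879)
step 13: x0=(1.7847, -0.4771) x1=(-1.4062, 0.6538) x2=(-2.0971, -1.6936)
step 14: x0=(1.8154, -0.4915) x1=(-1.3739, 0.6609) x2=(-2.1168, -1.6991)
step 15: x0=(1.8459, -0.5058) x1=(-1.3416, 0.6677) x2=(-2.1363, -1.7043)
step 16: x0=(1.8762, -0.5201) x1=(-1.3093, 0.6744) x2=(-2.1558, -1.7094)
step 17: x0=(1.9064, -0.5344) x1=(-1.2770, 0.6808) x2=(-2.1751, -1.7142)
step 18: x0=(1.9364, -0.5486) x1=(-1.2446, 0.6871) x2=(-2.1943, -1.7189)
step 19: x0=(1.9662, -0.5629) x1=(-1.2122, 0.6932) x2=(-2.2134, -1.7234)
step 20: x0=(1.9959, -0.5771) x1=(-1.1797, 0.6990) x2=(-2.2323, -1.7277)
step 21: x0=(2.0255, -0.5913) x1=(-1.1473, 0.7047) x2=(-2.2511, -1.7318)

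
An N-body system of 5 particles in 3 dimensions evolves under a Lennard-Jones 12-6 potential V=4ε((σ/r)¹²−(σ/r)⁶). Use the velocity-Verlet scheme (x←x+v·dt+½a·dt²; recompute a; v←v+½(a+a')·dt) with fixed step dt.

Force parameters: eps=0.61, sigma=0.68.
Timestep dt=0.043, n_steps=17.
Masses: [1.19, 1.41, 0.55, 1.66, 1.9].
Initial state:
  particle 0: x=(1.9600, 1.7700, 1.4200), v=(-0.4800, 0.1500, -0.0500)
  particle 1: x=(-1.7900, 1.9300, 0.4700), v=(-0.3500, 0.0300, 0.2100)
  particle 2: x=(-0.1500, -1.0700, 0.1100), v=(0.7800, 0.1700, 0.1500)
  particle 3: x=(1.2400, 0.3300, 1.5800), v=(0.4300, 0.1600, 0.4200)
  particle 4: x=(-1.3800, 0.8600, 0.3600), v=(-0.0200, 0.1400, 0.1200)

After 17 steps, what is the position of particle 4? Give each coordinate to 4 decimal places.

step 0: x0=(1.9600, 1.7700, 1.4200) x1=(-1.7900, 1.9300, 0.4700) x2=(-0.1500, -1.0700, 0.1100) x3=(1.2400, 0.3300, 1.5800) x4=(-1.3800, 0.8600, 0.3600)
step 1: x0=(1.9393, 1.7764, 1.4179) x1=(-1.8049, 1.9310, 0.4790) x2=(-0.1165, -1.0627, 0.1165) x3=(1.2585, 0.3369, 1.5981) x4=(-1.3809, 0.8662, 0.3652)
step 2: x0=(1.9187, 1.7828, 1.4157) x1=(-1.8196, 1.9314, 0.4879) x2=(-0.0829, -1.0553, 0.1229) x3=(1.2770, 0.3439, 1.6161) x4=(-1.3821, 0.8729, 0.3704)
step 3: x0=(1.8979, 1.7890, 1.4136) x1=(-1.8341, 1.9312, 0.4968) x2=(-0.0494, -1.0480, 0.1294) x3=(1.2956, 0.3509, 1.6341) x4=(-1.3834, 0.8800, 0.3757)
step 4: x0=(1.8772, 1.7952, 1.4115) x1=(-1.8483, 1.9304, 0.5056) x2=(-0.0159, -1.0406, 0.1359) x3=(1.3141, 0.3579, 1.6522) x4=(-1.3848, 0.8876, 0.3810)
step 5: x0=(1.8564, 1.8013, 1.4094) x1=(-1.8622, 1.9290, 0.5143) x2=(0.0177, -1.0332, 0.1423) x3=(1.3327, 0.3651, 1.6702) x4=(-1.3865, 0.8956, 0.3864)
step 6: x0=(1.8355, 1.8073, 1.4073) x1=(-1.8758, 1.9270, 0.5230) x2=(0.0512, -1.0258, 0.1488) x3=(1.3513, 0.3723, 1.6882) x4=(-1.3884, 0.9041, 0.3918)
step 7: x0=(1.8147, 1.8132, 1.4052) x1=(-1.8892, 1.9243, 0.5316) x2=(0.0847, -1.0184, 0.1553) x3=(1.3700, 0.3795, 1.7062) x4=(-1.3905, 0.9130, 0.3973)
step 8: x0=(1.7937, 1.8190, 1.4032) x1=(-1.9022, 1.9211, 0.5401) x2=(0.1183, -1.0110, 0.1618) x3=(1.3886, 0.3869, 1.7241) x4=(-1.3928, 0.9223, 0.4029)
step 9: x0=(1.7728, 1.8246, 1.4012) x1=(-1.9149, 1.9172, 0.5485) x2=(0.1518, -1.0036, 0.1683) x3=(1.4073, 0.3943, 1.7421) x4=(-1.3954, 0.9322, 0.4085)
step 10: x0=(1.7518, 1.8302, 1.3992) x1=(-1.9273, 1.9126, 0.5568) x2=(0.1853, -0.9961, 0.1749) x3=(1.4260, 0.4018, 1.7600) x4=(-1.3982, 0.9425, 0.4142)
step 11: x0=(1.7309, 1.8356, 1.3972) x1=(-1.9393, 1.9073, 0.5650) x2=(0.2188, -0.9886, 0.1814) x3=(1.4447, 0.4094, 1.7779) x4=(-1.4014, 0.9534, 0.4200)
step 12: x0=(1.7098, 1.8410, 1.3953) x1=(-1.9508, 1.9013, 0.5731) x2=(0.2524, -0.9812, 0.1879) x3=(1.4635, 0.4171, 1.7958) x4=(-1.4048, 0.9648, 0.4259)
step 13: x0=(1.6888, 1.8462, 1.3934) x1=(-1.9620, 1.8946, 0.5810) x2=(0.2859, -0.9737, 0.1944) x3=(1.4822, 0.4248, 1.8136) x4=(-1.4085, 0.9767, 0.4318)
step 14: x0=(1.6677, 1.8512, 1.3915) x1=(-1.9726, 1.8870, 0.5889) x2=(0.3194, -0.9662, 0.2010) x3=(1.5010, 0.4326, 1.8314) x4=(-1.4126, 0.9893, 0.4378)
step 15: x0=(1.6467, 1.8562, 1.3897) x1=(-1.9827, 1.8786, 0.5966) x2=(0.3529, -0.9587, 0.2075) x3=(1.5197, 0.4406, 1.8492) x4=(-1.4171, 1.0025, 0.4440)
step 16: x0=(1.6256, 1.8610, 1.3879) x1=(-1.9922, 1.8692, 0.6041) x2=(0.3865, -0.9511, 0.2141) x3=(1.5385, 0.4486, 1.8670) x4=(-1.4221, 1.0164, 0.4503)
step 17: x0=(1.6045, 1.8657, 1.3862) x1=(-2.0010, 1.8588, 0.6115) x2=(0.4200, -0.9436, 0.2207) x3=(1.5573, 0.4567, 1.8847) x4=(-1.4275, 1.0311, 0.4567)

(-1.4275, 1.0311, 0.4567)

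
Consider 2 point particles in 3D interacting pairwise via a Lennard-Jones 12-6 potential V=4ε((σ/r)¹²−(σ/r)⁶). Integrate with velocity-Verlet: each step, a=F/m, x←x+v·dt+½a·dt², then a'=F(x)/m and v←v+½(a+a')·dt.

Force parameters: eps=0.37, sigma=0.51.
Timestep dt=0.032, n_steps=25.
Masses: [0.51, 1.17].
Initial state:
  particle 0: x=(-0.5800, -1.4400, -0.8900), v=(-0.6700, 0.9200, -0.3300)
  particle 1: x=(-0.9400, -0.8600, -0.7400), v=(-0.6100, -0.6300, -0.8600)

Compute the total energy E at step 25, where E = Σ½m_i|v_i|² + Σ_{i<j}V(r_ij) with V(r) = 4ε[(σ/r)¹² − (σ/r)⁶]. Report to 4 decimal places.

step 0: x0=(-0.5800, -1.4400, -0.8900) x1=(-0.9400, -0.8600, -0.7400)
step 1: x0=(-0.6021, -1.4094, -0.9003) x1=(-0.9592, -0.8806, -0.7676)
step 2: x0=(-0.6261, -1.3761, -0.9099) x1=(-0.9776, -0.9025, -0.7956)
step 3: x0=(-0.6518, -1.3406, -0.9189) x1=(-0.9953, -0.9253, -0.8238)
step 4: x0=(-0.6732, -1.3101, -0.9291) x1=(-1.0148, -0.9459, -0.8515)
step 5: x0=(-0.6666, -1.3096, -0.9457) x1=(-1.0466, -0.9535, -0.8763)
step 6: x0=(-0.6461, -1.3220, -0.9648) x1=(-1.0844, -0.9554, -0.9001)
step 7: x0=(-0.6259, -1.3342, -0.9839) x1=(-1.1220, -0.9574, -0.9239)
step 8: x0=(-0.6085, -1.3443, -1.0026) x1=(-1.1585, -0.9603, -0.9479)
step 9: x0=(-0.5936, -1.3527, -1.0211) x1=(-1.1939, -0.9640, -0.9720)
step 10: x0=(-0.5807, -1.3597, -1.0394) x1=(-1.2284, -0.9683, -0.9961)
step 11: x0=(-0.5693, -1.3659, -1.0576) x1=(-1.2622, -0.9729, -1.0203)
step 12: x0=(-0.5590, -1.3714, -1.0758) x1=(-1.2955, -0.9778, -1.0445)
step 13: x0=(-0.5497, -1.3764, -1.0939) x1=(-1.3285, -0.9830, -1.0687)
step 14: x0=(-0.5410, -1.3811, -1.1120) x1=(-1.3611, -0.9883, -1.0929)
step 15: x0=(-0.5328, -1.3855, -1.1301) x1=(-1.3936, -0.9937, -1.1172)
step 16: x0=(-0.5250, -1.3898, -1.1482) x1=(-1.4258, -0.9991, -1.1414)
step 17: x0=(-0.5175, -1.3939, -1.1663) x1=(-1.4579, -1.0047, -1.1657)
step 18: x0=(-0.5103, -1.3979, -1.1844) x1=(-1.4900, -1.0102, -1.1899)
step 19: x0=(-0.5033, -1.4018, -1.2024) x1=(-1.5219, -1.0159, -1.2141)
step 20: x0=(-0.4964, -1.4057, -1.2205) x1=(-1.5537, -1.0215, -1.2384)
step 21: x0=(-0.4897, -1.4095, -1.2386) x1=(-1.5856, -1.0272, -1.2626)
step 22: x0=(-0.4830, -1.4133, -1.2567) x1=(-1.6173, -1.0328, -1.2869)
step 23: x0=(-0.4765, -1.4171, -1.2748) x1=(-1.6490, -1.0385, -1.3111)
step 24: x0=(-0.4700, -1.4208, -1.2929) x1=(-1.6807, -1.0442, -1.3353)
step 25: x0=(-0.4636, -1.4246, -1.3110) x1=(-1.7124, -1.0499, -1.3596)
step 0 velocities: v0=(-0.6700, 0.9200, -0.3300) v1=(-0.6100, -0.6300, -0.8600)
step 0: KE=1.2406, PE=-0.1897, E=1.0509
step 25 velocities: v0=(0.2003, -0.1162, -0.5655) v1=(-0.9893, -0.1783, -0.7574)
step 25: KE=1.0220, PE=-0.0053, E=1.0167

1.0167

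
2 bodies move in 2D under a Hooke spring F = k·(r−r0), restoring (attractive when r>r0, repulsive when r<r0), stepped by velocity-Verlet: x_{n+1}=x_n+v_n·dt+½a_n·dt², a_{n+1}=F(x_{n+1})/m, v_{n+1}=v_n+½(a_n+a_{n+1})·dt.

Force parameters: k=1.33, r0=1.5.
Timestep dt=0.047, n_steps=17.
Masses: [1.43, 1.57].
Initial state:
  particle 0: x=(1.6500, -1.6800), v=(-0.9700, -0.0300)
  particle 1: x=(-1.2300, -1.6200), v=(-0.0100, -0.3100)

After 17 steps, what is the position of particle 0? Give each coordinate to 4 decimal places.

step 0: x0=(1.6500, -1.6800) x1=(-1.2300, -1.6200)
step 1: x0=(1.6030, -1.6814) x1=(-1.2292, -1.6346)
step 2: x0=(1.5532, -1.6827) x1=(-1.2259, -1.6492)
step 3: x0=(1.5009, -1.6840) x1=(-1.2202, -1.6639)
step 4: x0=(1.4460, -1.6853) x1=(-1.2122, -1.6786)
step 5: x0=(1.3887, -1.6866) x1=(-1.2020, -1.6933)
step 6: x0=(1.3292, -1.6879) x1=(-1.1898, -1.7080)
step 7: x0=(1.2676, -1.6892) x1=(-1.1757, -1.7226)
step 8: x0=(1.2041, -1.6905) x1=(-1.1598, -1.7373)
step 9: x0=(1.1388, -1.6919) x1=(-1.1423, -1.7519)
step 10: x0=(1.0719, -1.6933) x1=(-1.1234, -1.7665)
step 11: x0=(1.0035, -1.6947) x1=(-1.1031, -1.7810)
step 12: x0=(0.9339, -1.6962) x1=(-1.0817, -1.7955)
step 13: x0=(0.8633, -1.6978) x1=(-1.0594, -1.8099)
step 14: x0=(0.7917, -1.6994) x1=(-1.0362, -1.8243)
step 15: x0=(0.7195, -1.7010) x1=(-1.0124, -1.8386)
step 16: x0=(0.6468, -1.7027) x1=(-0.9882, -1.8530)
step 17: x0=(0.5738, -1.7045) x1=(-0.9637, -1.8672)

(0.5738, -1.7045)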